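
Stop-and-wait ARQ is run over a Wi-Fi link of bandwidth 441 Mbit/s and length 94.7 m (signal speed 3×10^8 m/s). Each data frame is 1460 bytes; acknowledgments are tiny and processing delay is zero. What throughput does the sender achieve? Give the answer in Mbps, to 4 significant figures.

430.7 Mbps

t_tx = L/R = 11680/441000000 = 2.64853e-05 s.
t_prop = 94.7/300000000 = 3.15667e-07 s; RTT = 6.31333e-07 s.
Cycle = t_tx + RTT = 2.71166e-05 s.
Throughput = L / cycle = 11680 / 2.71166e-05 = 430.7 Mbps.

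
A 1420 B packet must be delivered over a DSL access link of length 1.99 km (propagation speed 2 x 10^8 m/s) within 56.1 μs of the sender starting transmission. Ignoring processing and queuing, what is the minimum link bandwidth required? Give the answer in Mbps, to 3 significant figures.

246 Mbps

L = 11360 bits.
Propagation delay = 1990 / 200000000 = 9.95 μs.
Transmission budget = 56.1 − 9.95 = 46.15 μs.
R ≥ L / t_tx = 11360 bits / 4.615e-05 s = 246 Mbps.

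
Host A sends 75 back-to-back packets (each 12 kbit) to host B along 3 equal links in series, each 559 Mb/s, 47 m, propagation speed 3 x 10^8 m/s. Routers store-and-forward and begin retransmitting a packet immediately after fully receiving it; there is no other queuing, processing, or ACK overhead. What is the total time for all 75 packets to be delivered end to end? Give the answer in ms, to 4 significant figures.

1.653 ms

Per-hop transmission t_tx = L/R = 12000/559000000 = 0.0214669 ms.
Per-hop propagation t_prop = 47/300000000 = 0.000156667 ms.
Pipeline fill: first packet needs 3·t_tx to clear all hops; remaining 74 packets each add one t_tx.
Total = (3+75-1)·t_tx + 3·t_prop = 77·0.0214669 + 3·0.000156667 = 1.653 ms.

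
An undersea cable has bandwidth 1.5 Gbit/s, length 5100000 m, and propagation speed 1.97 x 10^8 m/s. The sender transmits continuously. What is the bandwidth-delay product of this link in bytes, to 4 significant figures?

4854000 bytes

Propagation delay = 5100000 / 197000000 = 0.0258883 s.
BDP = R × t_prop = 1500000000 × 0.0258883 = 38832500 bits.
In bytes: 38832500/8 = 4854000 bytes.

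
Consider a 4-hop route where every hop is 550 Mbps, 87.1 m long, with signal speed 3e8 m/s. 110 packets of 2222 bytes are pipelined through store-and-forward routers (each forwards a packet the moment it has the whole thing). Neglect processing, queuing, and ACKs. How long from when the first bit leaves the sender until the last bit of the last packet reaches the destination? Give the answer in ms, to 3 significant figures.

3.65 ms

Per-hop transmission t_tx = L/R = 17776/550000000 = 0.03232 ms.
Per-hop propagation t_prop = 87.1/300000000 = 0.000290333 ms.
Pipeline fill: first packet needs 4·t_tx to clear all hops; remaining 109 packets each add one t_tx.
Total = (4+110-1)·t_tx + 4·t_prop = 113·0.03232 + 4·0.000290333 = 3.65 ms.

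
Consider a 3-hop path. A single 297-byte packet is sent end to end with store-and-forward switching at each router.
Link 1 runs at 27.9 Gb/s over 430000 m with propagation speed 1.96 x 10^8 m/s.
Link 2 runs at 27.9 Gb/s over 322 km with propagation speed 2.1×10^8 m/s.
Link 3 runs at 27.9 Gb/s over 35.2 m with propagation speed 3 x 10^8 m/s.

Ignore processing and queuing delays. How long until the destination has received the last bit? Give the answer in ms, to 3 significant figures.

L = 297 × 8 = 2376 bits.
Transmission delay per hop = L/R = 2376/27900000000 = 8.51613e-05 ms; 3 hops → 0.000255484 ms.
Propagation delays (d/s per hop): 2.19388, 1.53333, 0.000117333 ms; sum = 3.72733 ms.
End-to-end = 3.73 ms.

3.73 ms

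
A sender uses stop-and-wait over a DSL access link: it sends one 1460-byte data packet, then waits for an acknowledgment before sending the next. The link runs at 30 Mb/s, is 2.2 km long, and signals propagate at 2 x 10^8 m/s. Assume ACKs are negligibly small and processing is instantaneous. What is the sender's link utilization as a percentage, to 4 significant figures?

t_tx = L/R = 11680/30000000 = 0.000389333 s.
t_prop = 2200/200000000 = 1.1e-05 s; RTT = 2.2e-05 s.
Cycle = t_tx + RTT = 0.000411333 s.
Utilization = t_tx / cycle = 0.000389333/0.000411333 = 94.65 %.

94.65 %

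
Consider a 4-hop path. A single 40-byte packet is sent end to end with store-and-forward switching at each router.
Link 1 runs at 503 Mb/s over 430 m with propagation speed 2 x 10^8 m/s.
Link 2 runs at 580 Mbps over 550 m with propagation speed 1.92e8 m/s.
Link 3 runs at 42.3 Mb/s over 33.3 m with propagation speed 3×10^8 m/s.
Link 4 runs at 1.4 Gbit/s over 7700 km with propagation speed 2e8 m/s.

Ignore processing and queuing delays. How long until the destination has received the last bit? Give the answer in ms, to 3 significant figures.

L = 40 × 8 = 320 bits.
Transmission delays (L/R per hop): 0.000636183, 0.000551724, 0.00756501, 0.000228571 ms; sum = 0.00898149 ms.
Propagation delays (d/s per hop): 0.00215, 0.00286458, 0.000111, 38.5 ms; sum = 38.5051 ms.
End-to-end = 38.5 ms.

38.5 ms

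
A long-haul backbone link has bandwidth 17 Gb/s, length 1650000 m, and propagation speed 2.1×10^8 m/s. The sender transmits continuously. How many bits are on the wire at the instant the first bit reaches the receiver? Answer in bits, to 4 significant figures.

Propagation delay = 1650000 / 210000000 = 0.00785714 s.
BDP = R × t_prop = 17000000000 × 0.00785714 = 133571000 bits.

133600000 bits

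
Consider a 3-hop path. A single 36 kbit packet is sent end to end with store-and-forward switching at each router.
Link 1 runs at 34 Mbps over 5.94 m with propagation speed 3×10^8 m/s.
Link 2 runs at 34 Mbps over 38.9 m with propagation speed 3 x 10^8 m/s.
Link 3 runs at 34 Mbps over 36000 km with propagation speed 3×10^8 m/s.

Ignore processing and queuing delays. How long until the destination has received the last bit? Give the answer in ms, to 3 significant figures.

L = 36000 bits.
Transmission delay per hop = L/R = 36000/34000000 = 1.05882 ms; 3 hops → 3.17647 ms.
Propagation delays (d/s per hop): 1.98e-05, 0.000129667, 120 ms; sum = 120 ms.
End-to-end = 123 ms.

123 ms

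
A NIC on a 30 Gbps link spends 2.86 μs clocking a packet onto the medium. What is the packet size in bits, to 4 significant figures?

L = R × t_tx = 30000000000 b/s × 2.86e-06 s = 85800 bits.

85800 bits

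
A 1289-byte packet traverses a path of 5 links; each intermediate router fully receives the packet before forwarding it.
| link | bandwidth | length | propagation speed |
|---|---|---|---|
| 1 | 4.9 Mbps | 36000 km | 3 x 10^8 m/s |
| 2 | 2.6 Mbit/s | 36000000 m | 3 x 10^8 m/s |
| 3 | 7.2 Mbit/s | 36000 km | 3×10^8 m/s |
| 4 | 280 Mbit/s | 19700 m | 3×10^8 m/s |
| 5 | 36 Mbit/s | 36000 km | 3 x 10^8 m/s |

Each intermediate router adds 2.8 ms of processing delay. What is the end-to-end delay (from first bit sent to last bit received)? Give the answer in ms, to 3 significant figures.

L = 1289 × 8 = 10312 bits.
Transmission delays (L/R per hop): 2.10449, 3.96615, 1.43222, 0.0368286, 0.286444 ms; sum = 7.82614 ms.
Propagation delays (d/s per hop): 120, 120, 120, 0.0656667, 120 ms; sum = 480.066 ms.
Processing at 4 router(s): 4 × 2.8 ms = 11.2 ms.
End-to-end = 499 ms.

499 ms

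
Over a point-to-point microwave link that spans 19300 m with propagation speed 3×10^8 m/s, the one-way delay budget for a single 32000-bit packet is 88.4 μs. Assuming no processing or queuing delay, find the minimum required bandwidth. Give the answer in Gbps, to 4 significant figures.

1.330 Gbps

Propagation delay = 19300 / 300000000 = 64.3333 μs.
Transmission budget = 88.4 − 64.3333 = 24.0667 μs.
R ≥ L / t_tx = 32000 bits / 2.40667e-05 s = 1.330 Gbps.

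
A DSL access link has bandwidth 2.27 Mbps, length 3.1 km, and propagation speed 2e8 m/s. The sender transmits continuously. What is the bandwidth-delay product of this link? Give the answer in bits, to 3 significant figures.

Propagation delay = 3100 / 200000000 = 1.55e-05 s.
BDP = R × t_prop = 2270000 × 1.55e-05 = 35.185 bits.

35.2 bits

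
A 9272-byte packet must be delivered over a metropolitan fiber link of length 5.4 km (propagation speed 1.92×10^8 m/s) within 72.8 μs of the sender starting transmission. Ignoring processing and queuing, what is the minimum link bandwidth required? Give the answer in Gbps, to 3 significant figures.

L = 74176 bits.
Propagation delay = 5400 / 192000000 = 28.125 μs.
Transmission budget = 72.8 − 28.125 = 44.675 μs.
R ≥ L / t_tx = 74176 bits / 4.4675e-05 s = 1.66 Gbps.

1.66 Gbps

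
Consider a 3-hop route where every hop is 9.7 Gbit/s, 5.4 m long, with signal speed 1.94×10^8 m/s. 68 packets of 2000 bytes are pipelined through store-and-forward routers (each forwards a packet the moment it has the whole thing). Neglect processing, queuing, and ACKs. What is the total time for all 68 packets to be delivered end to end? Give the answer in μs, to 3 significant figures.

Per-hop transmission t_tx = L/R = 16000/9700000000 = 1.64948 μs.
Per-hop propagation t_prop = 5.4/194000000 = 0.0278351 μs.
Pipeline fill: first packet needs 3·t_tx to clear all hops; remaining 67 packets each add one t_tx.
Total = (3+68-1)·t_tx + 3·t_prop = 70·1.64948 + 3·0.0278351 = 116 μs.

116 μs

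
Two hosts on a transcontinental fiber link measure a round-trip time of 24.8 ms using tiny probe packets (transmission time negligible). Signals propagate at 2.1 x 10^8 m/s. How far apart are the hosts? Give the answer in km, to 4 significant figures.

One-way propagation = RTT/2 = 12.4 ms.
d = s × t = 210000000 × 0.0124 = 2604 km.

2604 km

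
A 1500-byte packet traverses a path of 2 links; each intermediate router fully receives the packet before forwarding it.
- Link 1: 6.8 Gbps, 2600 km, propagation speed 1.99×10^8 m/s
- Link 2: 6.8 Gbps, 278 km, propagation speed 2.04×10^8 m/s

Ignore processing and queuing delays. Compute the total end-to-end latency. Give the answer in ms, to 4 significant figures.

L = 1500 × 8 = 12000 bits.
Transmission delay per hop = L/R = 12000/6800000000 = 0.00176471 ms; 2 hops → 0.00352941 ms.
Propagation delays (d/s per hop): 13.0653, 1.36275 ms; sum = 14.4281 ms.
End-to-end = 14.43 ms.

14.43 ms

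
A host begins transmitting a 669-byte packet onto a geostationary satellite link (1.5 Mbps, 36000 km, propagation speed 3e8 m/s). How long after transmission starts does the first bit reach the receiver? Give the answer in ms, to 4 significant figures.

120.0 ms

First bit experiences only propagation delay: d/s = 36000000/300000000 = 120.0 ms.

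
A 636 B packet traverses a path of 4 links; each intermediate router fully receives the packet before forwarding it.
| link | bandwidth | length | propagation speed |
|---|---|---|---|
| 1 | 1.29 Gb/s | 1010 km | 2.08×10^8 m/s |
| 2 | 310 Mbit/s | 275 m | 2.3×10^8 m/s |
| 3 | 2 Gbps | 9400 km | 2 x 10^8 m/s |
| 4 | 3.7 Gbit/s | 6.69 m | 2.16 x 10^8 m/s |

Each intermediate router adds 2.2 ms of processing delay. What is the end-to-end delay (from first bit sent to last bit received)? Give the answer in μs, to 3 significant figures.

58500 μs

L = 636 × 8 = 5088 bits.
Transmission delays (L/R per hop): 3.94419, 16.4129, 2.544, 1.37514 μs; sum = 24.2762 μs.
Propagation delays (d/s per hop): 4855.77, 1.19565, 47000, 0.0309722 μs; sum = 51857 μs.
Processing at 3 router(s): 3 × 2.2 ms = 6600 μs.
End-to-end = 58500 μs.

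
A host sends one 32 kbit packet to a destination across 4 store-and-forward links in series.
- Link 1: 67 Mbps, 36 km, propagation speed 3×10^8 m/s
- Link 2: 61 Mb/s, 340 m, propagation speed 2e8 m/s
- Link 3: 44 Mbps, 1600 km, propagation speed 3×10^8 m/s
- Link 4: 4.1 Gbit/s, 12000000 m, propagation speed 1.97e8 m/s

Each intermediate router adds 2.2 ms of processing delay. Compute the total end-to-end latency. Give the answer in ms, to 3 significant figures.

L = 32000 bits.
Transmission delays (L/R per hop): 0.477612, 0.52459, 0.727273, 0.00780488 ms; sum = 1.73728 ms.
Propagation delays (d/s per hop): 0.12, 0.0017, 5.33333, 60.9137 ms; sum = 66.3687 ms.
Processing at 3 router(s): 3 × 2.2 ms = 6.6 ms.
End-to-end = 74.7 ms.

74.7 ms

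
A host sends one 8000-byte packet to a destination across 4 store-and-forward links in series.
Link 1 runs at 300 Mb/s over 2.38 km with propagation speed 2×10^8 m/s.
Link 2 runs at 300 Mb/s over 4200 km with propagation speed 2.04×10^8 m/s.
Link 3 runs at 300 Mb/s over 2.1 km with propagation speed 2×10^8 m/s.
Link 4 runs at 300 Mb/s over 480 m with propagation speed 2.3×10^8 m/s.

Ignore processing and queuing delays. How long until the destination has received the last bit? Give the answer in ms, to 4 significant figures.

21.47 ms

L = 8000 × 8 = 64000 bits.
Transmission delay per hop = L/R = 64000/300000000 = 0.213333 ms; 4 hops → 0.853333 ms.
Propagation delays (d/s per hop): 0.0119, 20.5882, 0.0105, 0.00208696 ms; sum = 20.6127 ms.
End-to-end = 21.47 ms.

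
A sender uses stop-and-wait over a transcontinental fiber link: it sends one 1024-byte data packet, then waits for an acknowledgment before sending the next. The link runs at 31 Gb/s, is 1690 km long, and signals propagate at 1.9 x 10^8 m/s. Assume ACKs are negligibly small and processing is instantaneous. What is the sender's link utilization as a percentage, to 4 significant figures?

0.001485 %

t_tx = L/R = 8192/31000000000 = 2.64258e-07 s.
t_prop = 1690000/190000000 = 0.00889474 s; RTT = 0.0177895 s.
Cycle = t_tx + RTT = 0.0177897 s.
Utilization = t_tx / cycle = 2.64258e-07/0.0177897 = 0.001485 %.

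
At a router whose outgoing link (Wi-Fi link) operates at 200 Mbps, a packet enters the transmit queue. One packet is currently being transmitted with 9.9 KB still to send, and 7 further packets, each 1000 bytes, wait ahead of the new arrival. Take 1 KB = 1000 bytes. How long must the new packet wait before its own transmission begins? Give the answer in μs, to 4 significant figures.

Each queued packet: L/R = 8000/200000000 = 40 μs.
7 queued → 280 μs.
Plus remaining 79200 bits of current packet: 396 μs.
Queuing delay = 676.0 μs.

676.0 μs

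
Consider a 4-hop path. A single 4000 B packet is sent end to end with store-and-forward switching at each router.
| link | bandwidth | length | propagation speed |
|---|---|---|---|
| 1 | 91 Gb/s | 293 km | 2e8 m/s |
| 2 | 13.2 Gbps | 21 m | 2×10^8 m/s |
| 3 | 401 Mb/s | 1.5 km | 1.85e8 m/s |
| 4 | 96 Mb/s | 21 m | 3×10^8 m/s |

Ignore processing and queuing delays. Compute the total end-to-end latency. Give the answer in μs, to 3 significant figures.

L = 4000 × 8 = 32000 bits.
Transmission delays (L/R per hop): 0.351648, 2.42424, 79.8005, 333.333 μs; sum = 415.91 μs.
Propagation delays (d/s per hop): 1465, 0.105, 8.10811, 0.07 μs; sum = 1473.28 μs.
End-to-end = 1890 μs.

1890 μs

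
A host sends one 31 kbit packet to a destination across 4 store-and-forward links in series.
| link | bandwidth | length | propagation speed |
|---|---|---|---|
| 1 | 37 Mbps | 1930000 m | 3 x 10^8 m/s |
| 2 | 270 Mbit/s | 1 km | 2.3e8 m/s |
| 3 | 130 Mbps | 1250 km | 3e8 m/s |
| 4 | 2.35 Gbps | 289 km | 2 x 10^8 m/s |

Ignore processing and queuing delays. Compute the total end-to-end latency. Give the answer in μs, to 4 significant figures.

L = 31000 bits.
Transmission delays (L/R per hop): 837.838, 114.815, 238.462, 13.1915 μs; sum = 1204.31 μs.
Propagation delays (d/s per hop): 6433.33, 4.34783, 4166.67, 1445 μs; sum = 12049.3 μs.
End-to-end = 13250 μs.

13250 μs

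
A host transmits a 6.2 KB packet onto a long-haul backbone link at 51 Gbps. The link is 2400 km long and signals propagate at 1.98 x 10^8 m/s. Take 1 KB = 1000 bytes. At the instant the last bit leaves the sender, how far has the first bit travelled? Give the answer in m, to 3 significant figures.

t_tx = L/R = 49600/51000000000 = 9.72549e-07 s.
Distance = s × t_tx = 198000000 × 9.72549e-07 = 193 m.

193 m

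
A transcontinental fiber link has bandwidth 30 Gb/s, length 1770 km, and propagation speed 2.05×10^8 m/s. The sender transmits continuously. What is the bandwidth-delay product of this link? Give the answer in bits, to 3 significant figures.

259000000 bits

Propagation delay = 1770000 / 2.05e+08 = 0.00863415 s.
BDP = R × t_prop = 30000000000 × 0.00863415 = 259024000 bits.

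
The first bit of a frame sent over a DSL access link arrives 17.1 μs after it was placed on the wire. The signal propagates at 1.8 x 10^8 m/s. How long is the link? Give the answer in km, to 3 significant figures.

d = s × t_prop = 180000000 × 1.71e-05 = 3.08 km.

3.08 km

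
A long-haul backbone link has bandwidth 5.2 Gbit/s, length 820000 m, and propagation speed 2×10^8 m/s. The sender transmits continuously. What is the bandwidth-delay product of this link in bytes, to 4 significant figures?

Propagation delay = 820000 / 200000000 = 0.0041 s.
BDP = R × t_prop = 5200000000 × 0.0041 = 21320000 bits.
In bytes: 21320000/8 = 2665000 bytes.

2665000 bytes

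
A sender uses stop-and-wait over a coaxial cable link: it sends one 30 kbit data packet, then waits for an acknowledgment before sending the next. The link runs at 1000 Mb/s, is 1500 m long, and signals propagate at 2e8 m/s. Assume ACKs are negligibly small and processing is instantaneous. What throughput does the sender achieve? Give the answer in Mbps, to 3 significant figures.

667 Mbps

t_tx = L/R = 30000/1000000000 = 3e-05 s.
t_prop = 1500/200000000 = 7.5e-06 s; RTT = 1.5e-05 s.
Cycle = t_tx + RTT = 4.5e-05 s.
Throughput = L / cycle = 30000 / 4.5e-05 = 667 Mbps.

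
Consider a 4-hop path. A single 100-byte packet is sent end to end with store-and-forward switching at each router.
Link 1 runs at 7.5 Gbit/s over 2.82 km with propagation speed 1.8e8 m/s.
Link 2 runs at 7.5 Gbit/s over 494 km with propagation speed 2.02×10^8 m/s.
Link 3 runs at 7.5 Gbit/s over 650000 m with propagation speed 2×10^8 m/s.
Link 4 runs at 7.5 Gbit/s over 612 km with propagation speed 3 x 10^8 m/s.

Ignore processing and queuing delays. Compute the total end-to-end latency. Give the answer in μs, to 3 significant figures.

7750 μs

L = 100 × 8 = 800 bits.
Transmission delay per hop = L/R = 800/7500000000 = 0.106667 μs; 4 hops → 0.426667 μs.
Propagation delays (d/s per hop): 15.6667, 2445.54, 3250, 2040 μs; sum = 7751.21 μs.
End-to-end = 7750 μs.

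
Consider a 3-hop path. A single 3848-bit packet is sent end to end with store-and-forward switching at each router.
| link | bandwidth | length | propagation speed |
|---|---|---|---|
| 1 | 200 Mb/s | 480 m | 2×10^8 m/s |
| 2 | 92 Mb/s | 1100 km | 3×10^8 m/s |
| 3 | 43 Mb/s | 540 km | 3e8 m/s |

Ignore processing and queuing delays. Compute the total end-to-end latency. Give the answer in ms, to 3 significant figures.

Transmission delays (L/R per hop): 0.01924, 0.0418261, 0.0894884 ms; sum = 0.150554 ms.
Propagation delays (d/s per hop): 0.0024, 3.66667, 1.8 ms; sum = 5.46907 ms.
End-to-end = 5.62 ms.

5.62 ms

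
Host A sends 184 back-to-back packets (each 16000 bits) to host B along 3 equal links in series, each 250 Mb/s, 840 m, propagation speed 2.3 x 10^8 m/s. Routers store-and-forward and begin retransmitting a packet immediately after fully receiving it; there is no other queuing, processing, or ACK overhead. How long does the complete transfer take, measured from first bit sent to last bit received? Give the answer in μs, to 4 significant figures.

11910 μs

Per-hop transmission t_tx = L/R = 16000/250000000 = 64 μs.
Per-hop propagation t_prop = 840/2.3e+08 = 3.65217 μs.
Pipeline fill: first packet needs 3·t_tx to clear all hops; remaining 183 packets each add one t_tx.
Total = (3+184-1)·t_tx + 3·t_prop = 186·64 + 3·3.65217 = 11910 μs.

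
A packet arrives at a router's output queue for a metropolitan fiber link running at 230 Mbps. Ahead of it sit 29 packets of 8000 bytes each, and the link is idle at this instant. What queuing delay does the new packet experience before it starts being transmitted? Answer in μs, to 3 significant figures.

Each queued packet: L/R = 64000/230000000 = 278.261 μs.
29 queued → 8069.57 μs.
Queuing delay = 8070 μs.

8070 μs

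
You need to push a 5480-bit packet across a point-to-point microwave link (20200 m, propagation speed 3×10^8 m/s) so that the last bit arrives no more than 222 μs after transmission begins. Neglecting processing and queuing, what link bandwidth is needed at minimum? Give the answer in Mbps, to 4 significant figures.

35.43 Mbps

Propagation delay = 20200 / 300000000 = 67.3333 μs.
Transmission budget = 222 − 67.3333 = 154.667 μs.
R ≥ L / t_tx = 5480 bits / 0.000154667 s = 35.43 Mbps.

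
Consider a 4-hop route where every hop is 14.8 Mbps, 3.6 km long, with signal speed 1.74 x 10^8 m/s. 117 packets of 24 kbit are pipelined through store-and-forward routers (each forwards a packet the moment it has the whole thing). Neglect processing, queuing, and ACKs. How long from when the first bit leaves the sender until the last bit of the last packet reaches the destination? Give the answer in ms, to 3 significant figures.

Per-hop transmission t_tx = L/R = 24000/14800000 = 1.62162 ms.
Per-hop propagation t_prop = 3600/174000000 = 0.0206897 ms.
Pipeline fill: first packet needs 4·t_tx to clear all hops; remaining 116 packets each add one t_tx.
Total = (4+117-1)·t_tx + 4·t_prop = 120·1.62162 + 4·0.0206897 = 195 ms.

195 ms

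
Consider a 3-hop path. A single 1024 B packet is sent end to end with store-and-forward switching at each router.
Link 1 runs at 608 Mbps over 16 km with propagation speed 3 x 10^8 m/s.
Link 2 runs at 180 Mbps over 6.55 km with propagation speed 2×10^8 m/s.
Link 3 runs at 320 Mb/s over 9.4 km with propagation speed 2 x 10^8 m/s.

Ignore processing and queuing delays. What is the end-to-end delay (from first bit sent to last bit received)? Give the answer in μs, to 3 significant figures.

L = 1024 × 8 = 8192 bits.
Transmission delays (L/R per hop): 13.4737, 45.5111, 25.6 μs; sum = 84.5848 μs.
Propagation delays (d/s per hop): 53.3333, 32.75, 47 μs; sum = 133.083 μs.
End-to-end = 218 μs.

218 μs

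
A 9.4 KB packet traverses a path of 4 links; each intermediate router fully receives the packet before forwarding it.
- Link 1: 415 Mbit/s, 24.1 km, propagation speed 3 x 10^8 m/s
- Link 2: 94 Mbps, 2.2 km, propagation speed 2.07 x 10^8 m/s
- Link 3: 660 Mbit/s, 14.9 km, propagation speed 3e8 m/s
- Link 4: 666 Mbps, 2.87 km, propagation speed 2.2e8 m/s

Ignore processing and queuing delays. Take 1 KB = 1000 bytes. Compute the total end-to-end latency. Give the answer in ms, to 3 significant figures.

1.36 ms

L = 75200 bits.
Transmission delays (L/R per hop): 0.181205, 0.8, 0.113939, 0.112913 ms; sum = 1.20806 ms.
Propagation delays (d/s per hop): 0.0803333, 0.010628, 0.0496667, 0.0130455 ms; sum = 0.153673 ms.
End-to-end = 1.36 ms.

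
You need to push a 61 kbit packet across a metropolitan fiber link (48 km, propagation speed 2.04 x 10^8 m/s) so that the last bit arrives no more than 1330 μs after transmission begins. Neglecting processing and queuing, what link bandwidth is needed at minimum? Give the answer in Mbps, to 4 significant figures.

Propagation delay = 48000 / 204000000 = 235.294 μs.
Transmission budget = 1330 − 235.294 = 1094.71 μs.
R ≥ L / t_tx = 61000 bits / 0.00109471 s = 55.72 Mbps.

55.72 Mbps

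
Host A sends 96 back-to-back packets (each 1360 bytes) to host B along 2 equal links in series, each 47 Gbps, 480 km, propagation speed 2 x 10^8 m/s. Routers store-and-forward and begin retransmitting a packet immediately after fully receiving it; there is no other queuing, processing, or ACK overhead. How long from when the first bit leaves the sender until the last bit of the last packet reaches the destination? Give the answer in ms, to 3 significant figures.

4.82 ms

Per-hop transmission t_tx = L/R = 10880/47000000000 = 0.000231489 ms.
Per-hop propagation t_prop = 480000/200000000 = 2.4 ms.
Pipeline fill: first packet needs 2·t_tx to clear all hops; remaining 95 packets each add one t_tx.
Total = (2+96-1)·t_tx + 2·t_prop = 97·0.000231489 + 2·2.4 = 4.82 ms.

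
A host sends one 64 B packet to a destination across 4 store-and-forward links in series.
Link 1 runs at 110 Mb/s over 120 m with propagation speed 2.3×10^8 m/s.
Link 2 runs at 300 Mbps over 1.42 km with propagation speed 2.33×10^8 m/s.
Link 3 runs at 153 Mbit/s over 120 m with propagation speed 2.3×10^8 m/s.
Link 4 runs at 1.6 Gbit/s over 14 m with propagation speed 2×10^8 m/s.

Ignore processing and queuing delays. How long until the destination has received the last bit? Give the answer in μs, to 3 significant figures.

17.2 μs

L = 64 × 8 = 512 bits.
Transmission delays (L/R per hop): 4.65455, 1.70667, 3.34641, 0.32 μs; sum = 10.0276 μs.
Propagation delays (d/s per hop): 0.521739, 6.09442, 0.521739, 0.07 μs; sum = 7.2079 μs.
End-to-end = 17.2 μs.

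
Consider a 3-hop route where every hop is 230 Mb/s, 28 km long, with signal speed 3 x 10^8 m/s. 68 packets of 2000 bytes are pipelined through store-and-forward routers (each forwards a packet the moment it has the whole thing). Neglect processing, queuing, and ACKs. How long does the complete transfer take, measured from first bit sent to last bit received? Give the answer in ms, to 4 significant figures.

5.150 ms

Per-hop transmission t_tx = L/R = 16000/230000000 = 0.0695652 ms.
Per-hop propagation t_prop = 28000/300000000 = 0.0933333 ms.
Pipeline fill: first packet needs 3·t_tx to clear all hops; remaining 67 packets each add one t_tx.
Total = (3+68-1)·t_tx + 3·t_prop = 70·0.0695652 + 3·0.0933333 = 5.150 ms.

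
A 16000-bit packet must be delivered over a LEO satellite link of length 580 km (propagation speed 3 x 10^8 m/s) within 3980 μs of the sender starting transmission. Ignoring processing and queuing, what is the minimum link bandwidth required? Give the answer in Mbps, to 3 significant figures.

Propagation delay = 580000 / 300000000 = 1933.33 μs.
Transmission budget = 3980 − 1933.33 = 2046.67 μs.
R ≥ L / t_tx = 16000 bits / 0.00204667 s = 7.82 Mbps.

7.82 Mbps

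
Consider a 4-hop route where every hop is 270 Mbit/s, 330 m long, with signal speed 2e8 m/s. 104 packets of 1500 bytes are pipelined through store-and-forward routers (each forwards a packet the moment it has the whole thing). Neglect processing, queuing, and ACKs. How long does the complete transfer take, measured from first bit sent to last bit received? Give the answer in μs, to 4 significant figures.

4762 μs

Per-hop transmission t_tx = L/R = 12000/270000000 = 44.4444 μs.
Per-hop propagation t_prop = 330/200000000 = 1.65 μs.
Pipeline fill: first packet needs 4·t_tx to clear all hops; remaining 103 packets each add one t_tx.
Total = (4+104-1)·t_tx + 4·t_prop = 107·44.4444 + 4·1.65 = 4762 μs.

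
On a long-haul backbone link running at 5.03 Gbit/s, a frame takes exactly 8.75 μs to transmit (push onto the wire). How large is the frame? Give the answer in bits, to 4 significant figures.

L = R × t_tx = 5030000000 b/s × 8.75e-06 s = 44012.5 bits.

44010 bits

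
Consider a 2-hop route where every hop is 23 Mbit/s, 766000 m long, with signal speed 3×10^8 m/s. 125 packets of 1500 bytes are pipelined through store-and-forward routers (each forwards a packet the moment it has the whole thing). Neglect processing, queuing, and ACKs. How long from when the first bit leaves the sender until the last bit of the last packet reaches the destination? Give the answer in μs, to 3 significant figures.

70800 μs

Per-hop transmission t_tx = L/R = 12000/23000000 = 521.739 μs.
Per-hop propagation t_prop = 766000/300000000 = 2553.33 μs.
Pipeline fill: first packet needs 2·t_tx to clear all hops; remaining 124 packets each add one t_tx.
Total = (2+125-1)·t_tx + 2·t_prop = 126·521.739 + 2·2553.33 = 70800 μs.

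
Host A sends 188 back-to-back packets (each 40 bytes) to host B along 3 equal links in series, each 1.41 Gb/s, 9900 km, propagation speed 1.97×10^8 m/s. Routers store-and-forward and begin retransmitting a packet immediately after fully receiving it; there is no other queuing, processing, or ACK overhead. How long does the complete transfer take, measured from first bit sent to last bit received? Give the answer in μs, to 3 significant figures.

151000 μs

Per-hop transmission t_tx = L/R = 320/1410000000 = 0.22695 μs.
Per-hop propagation t_prop = 9900000/197000000 = 50253.8 μs.
Pipeline fill: first packet needs 3·t_tx to clear all hops; remaining 187 packets each add one t_tx.
Total = (3+188-1)·t_tx + 3·t_prop = 190·0.22695 + 3·50253.8 = 151000 μs.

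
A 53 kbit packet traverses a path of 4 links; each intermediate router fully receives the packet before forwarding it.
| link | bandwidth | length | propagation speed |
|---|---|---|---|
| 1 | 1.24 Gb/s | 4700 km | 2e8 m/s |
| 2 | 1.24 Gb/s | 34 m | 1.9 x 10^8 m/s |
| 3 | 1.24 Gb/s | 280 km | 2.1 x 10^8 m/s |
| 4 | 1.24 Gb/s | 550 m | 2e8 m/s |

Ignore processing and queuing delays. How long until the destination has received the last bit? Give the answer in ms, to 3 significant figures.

L = 53000 bits.
Transmission delay per hop = L/R = 53000/1240000000 = 0.0427419 ms; 4 hops → 0.170968 ms.
Propagation delays (d/s per hop): 23.5, 0.000178947, 1.33333, 0.00275 ms; sum = 24.8363 ms.
End-to-end = 25.0 ms.

25.0 ms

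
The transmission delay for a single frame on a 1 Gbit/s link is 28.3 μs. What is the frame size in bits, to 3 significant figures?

28300 bits

L = R × t_tx = 1000000000 b/s × 2.83e-05 s = 28300 bits.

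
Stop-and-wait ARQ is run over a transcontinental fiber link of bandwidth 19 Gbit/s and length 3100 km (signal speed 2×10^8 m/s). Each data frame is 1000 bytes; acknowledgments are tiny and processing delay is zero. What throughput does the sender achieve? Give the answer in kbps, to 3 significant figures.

258 kbps

t_tx = L/R = 8000/19000000000 = 4.21053e-07 s.
t_prop = 3100000/200000000 = 0.0155 s; RTT = 0.031 s.
Cycle = t_tx + RTT = 0.0310004 s.
Throughput = L / cycle = 8000 / 0.0310004 = 258 kbps.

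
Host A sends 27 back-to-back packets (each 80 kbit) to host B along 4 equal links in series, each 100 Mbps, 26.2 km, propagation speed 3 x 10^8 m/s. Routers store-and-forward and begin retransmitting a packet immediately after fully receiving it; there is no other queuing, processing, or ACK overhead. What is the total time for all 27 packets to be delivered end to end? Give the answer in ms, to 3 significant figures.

Per-hop transmission t_tx = L/R = 80000/100000000 = 0.8 ms.
Per-hop propagation t_prop = 26200/300000000 = 0.0873333 ms.
Pipeline fill: first packet needs 4·t_tx to clear all hops; remaining 26 packets each add one t_tx.
Total = (4+27-1)·t_tx + 4·t_prop = 30·0.8 + 4·0.0873333 = 24.3 ms.

24.3 ms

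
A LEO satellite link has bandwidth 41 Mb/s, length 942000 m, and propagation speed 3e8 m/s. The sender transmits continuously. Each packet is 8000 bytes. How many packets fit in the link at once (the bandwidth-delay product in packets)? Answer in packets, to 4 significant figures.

Propagation delay = 942000 / 300000000 = 0.00314 s.
BDP = R × t_prop = 41000000 × 0.00314 = 128740 bits.
In packets of 64000 bits: 2.012 packets.

2.012 packets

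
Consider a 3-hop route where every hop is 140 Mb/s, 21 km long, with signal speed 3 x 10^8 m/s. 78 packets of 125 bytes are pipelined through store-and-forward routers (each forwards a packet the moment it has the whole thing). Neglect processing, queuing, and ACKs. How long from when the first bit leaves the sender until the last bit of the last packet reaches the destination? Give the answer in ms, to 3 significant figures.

0.781 ms

Per-hop transmission t_tx = L/R = 1000/140000000 = 0.00714286 ms.
Per-hop propagation t_prop = 21000/300000000 = 0.07 ms.
Pipeline fill: first packet needs 3·t_tx to clear all hops; remaining 77 packets each add one t_tx.
Total = (3+78-1)·t_tx + 3·t_prop = 80·0.00714286 + 3·0.07 = 0.781 ms.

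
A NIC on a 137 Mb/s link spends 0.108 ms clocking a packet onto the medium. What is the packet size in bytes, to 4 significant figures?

L = R × t_tx = 137000000 b/s × 0.000108 s = 14796 bits.
In bytes: 14796 / 8 = 1850 bytes.

1850 bytes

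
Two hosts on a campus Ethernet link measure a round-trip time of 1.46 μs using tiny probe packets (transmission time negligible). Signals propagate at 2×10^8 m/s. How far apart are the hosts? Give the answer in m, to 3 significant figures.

146 m

One-way propagation = RTT/2 = 0.73 μs.
d = s × t = 200000000 × 7.3e-07 = 146 m.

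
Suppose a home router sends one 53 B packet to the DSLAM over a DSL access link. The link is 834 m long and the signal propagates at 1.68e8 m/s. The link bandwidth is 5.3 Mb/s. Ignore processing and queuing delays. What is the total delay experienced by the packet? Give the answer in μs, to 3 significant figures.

L = 53 × 8 = 424 bits.
Transmission delay = L/R = 424 / 5300000 = 80 μs.
Propagation delay = d/s = 834 m / 168000000 m/s = 4.96429 μs.
Total = 85.0 μs.

85.0 μs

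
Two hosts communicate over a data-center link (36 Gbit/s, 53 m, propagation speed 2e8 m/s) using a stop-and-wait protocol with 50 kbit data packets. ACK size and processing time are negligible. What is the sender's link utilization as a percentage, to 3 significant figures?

t_tx = L/R = 50000/36000000000 = 1.38889e-06 s.
t_prop = 53/200000000 = 2.65e-07 s; RTT = 5.3e-07 s.
Cycle = t_tx + RTT = 1.91889e-06 s.
Utilization = t_tx / cycle = 1.38889e-06/1.91889e-06 = 72.4 %.

72.4 %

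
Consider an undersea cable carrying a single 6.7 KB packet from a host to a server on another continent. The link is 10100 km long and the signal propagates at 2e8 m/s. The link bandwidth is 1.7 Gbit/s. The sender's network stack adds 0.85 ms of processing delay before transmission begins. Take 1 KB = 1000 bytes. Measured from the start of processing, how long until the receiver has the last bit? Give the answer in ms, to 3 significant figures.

L = 53600 bits.
Transmission delay = L/R = 53600 / 1700000000 = 0.0315294 ms.
Propagation delay = d/s = 10100000 m / 200000000 m/s = 50.5 ms.
Plus processing delay 0.85 ms = 0.85 ms.
Total = 51.4 ms.

51.4 ms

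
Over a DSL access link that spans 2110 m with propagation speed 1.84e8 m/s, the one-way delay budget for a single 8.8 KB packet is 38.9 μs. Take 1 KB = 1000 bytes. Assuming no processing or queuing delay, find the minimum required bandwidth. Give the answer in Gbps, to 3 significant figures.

2.57 Gbps

L = 70400 bits.
Propagation delay = 2110 / 184000000 = 11.4674 μs.
Transmission budget = 38.9 − 11.4674 = 27.4326 μs.
R ≥ L / t_tx = 70400 bits / 2.74326e-05 s = 2.57 Gbps.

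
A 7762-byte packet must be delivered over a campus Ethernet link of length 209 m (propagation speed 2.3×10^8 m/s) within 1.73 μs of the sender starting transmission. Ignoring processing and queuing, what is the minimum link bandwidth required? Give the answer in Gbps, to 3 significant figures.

L = 62096 bits.
Propagation delay = 209 / 2.3e+08 = 0.908696 μs.
Transmission budget = 1.73 − 0.908696 = 0.821304 μs.
R ≥ L / t_tx = 62096 bits / 8.21304e-07 s = 75.6 Gbps.

75.6 Gbps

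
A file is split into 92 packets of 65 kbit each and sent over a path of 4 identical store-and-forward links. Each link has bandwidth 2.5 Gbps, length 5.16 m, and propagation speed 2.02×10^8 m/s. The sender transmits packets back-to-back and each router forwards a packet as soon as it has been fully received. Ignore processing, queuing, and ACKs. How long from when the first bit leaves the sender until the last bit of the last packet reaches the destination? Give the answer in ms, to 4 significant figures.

Per-hop transmission t_tx = L/R = 65000/2500000000 = 0.026 ms.
Per-hop propagation t_prop = 5.16/202000000 = 2.55446e-05 ms.
Pipeline fill: first packet needs 4·t_tx to clear all hops; remaining 91 packets each add one t_tx.
Total = (4+92-1)·t_tx + 4·t_prop = 95·0.026 + 4·2.55446e-05 = 2.470 ms.

2.470 ms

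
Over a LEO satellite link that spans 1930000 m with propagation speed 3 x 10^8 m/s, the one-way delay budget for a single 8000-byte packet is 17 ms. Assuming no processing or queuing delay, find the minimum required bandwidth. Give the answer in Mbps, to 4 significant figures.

L = 64000 bits.
Propagation delay = 1930000 / 300000000 = 6.43333 ms.
Transmission budget = 17 − 6.43333 = 10.5667 ms.
R ≥ L / t_tx = 64000 bits / 0.0105667 s = 6.057 Mbps.

6.057 Mbps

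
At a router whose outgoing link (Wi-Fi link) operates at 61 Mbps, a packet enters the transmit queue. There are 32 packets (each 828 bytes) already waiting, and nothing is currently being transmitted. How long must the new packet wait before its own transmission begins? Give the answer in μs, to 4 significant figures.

3475 μs

Each queued packet: L/R = 6624/61000000 = 108.59 μs.
32 queued → 3474.89 μs.
Queuing delay = 3475 μs.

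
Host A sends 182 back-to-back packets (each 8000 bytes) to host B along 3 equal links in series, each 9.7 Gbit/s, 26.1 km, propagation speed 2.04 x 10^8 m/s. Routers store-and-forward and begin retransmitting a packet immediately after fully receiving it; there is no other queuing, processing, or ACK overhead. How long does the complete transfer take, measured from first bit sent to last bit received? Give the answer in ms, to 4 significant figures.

Per-hop transmission t_tx = L/R = 64000/9700000000 = 0.00659794 ms.
Per-hop propagation t_prop = 26100/204000000 = 0.127941 ms.
Pipeline fill: first packet needs 3·t_tx to clear all hops; remaining 181 packets each add one t_tx.
Total = (3+182-1)·t_tx + 3·t_prop = 184·0.00659794 + 3·0.127941 = 1.598 ms.

1.598 ms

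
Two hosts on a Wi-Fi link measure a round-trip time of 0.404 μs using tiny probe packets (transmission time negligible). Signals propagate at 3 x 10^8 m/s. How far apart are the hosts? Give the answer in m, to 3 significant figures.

One-way propagation = RTT/2 = 0.202 μs.
d = s × t = 300000000 × 2.02e-07 = 60.6 m.

60.6 m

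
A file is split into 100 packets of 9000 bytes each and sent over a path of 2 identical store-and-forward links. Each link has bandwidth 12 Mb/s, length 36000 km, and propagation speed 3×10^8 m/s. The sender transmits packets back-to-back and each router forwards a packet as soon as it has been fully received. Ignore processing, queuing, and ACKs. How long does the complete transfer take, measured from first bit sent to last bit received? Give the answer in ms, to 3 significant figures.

Per-hop transmission t_tx = L/R = 72000/12000000 = 6 ms.
Per-hop propagation t_prop = 36000000/300000000 = 120 ms.
Pipeline fill: first packet needs 2·t_tx to clear all hops; remaining 99 packets each add one t_tx.
Total = (2+100-1)·t_tx + 2·t_prop = 101·6 + 2·120 = 846 ms.

846 ms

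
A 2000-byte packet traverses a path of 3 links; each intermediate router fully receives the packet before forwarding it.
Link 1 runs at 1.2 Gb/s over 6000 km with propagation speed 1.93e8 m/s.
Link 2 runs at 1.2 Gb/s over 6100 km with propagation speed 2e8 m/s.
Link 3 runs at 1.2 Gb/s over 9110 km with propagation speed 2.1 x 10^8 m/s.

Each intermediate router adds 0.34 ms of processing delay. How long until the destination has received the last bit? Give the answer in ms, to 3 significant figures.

L = 2000 × 8 = 16000 bits.
Transmission delay per hop = L/R = 16000/1200000000 = 0.0133333 ms; 3 hops → 0.04 ms.
Propagation delays (d/s per hop): 31.0881, 30.5, 43.381 ms; sum = 104.969 ms.
Processing at 2 router(s): 2 × 0.34 ms = 0.68 ms.
End-to-end = 106 ms.

106 ms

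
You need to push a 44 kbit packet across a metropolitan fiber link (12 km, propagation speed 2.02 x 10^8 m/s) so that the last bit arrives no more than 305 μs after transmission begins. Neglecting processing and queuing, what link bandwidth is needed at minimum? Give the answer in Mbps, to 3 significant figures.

Propagation delay = 12000 / 202000000 = 59.4059 μs.
Transmission budget = 305 − 59.4059 = 245.594 μs.
R ≥ L / t_tx = 44000 bits / 0.000245594 s = 179 Mbps.

179 Mbps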